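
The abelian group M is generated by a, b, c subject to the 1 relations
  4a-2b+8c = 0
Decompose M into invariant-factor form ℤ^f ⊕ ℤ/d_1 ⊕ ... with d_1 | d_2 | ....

rank_ℚ(R)=1; free=3−1=2
SNF(R) diag = [2] → torsion [2]

Answer: M ≅ ℤ^2 ⊕ ℤ/2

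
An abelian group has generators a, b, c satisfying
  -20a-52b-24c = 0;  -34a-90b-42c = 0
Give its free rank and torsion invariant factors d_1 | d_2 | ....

rank_ℚ(R)=2; free=3−2=1
SNF(R) diag = [2, 4] → torsion [2, 4]

Answer: M ≅ ℤ^1 ⊕ ℤ/2 ⊕ ℤ/4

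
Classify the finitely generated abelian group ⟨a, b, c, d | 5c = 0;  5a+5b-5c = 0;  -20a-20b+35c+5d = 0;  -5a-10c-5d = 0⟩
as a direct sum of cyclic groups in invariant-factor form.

rank_ℚ(R)=4; free=4−4=0
SNF(R) diag = [5, 5, 5, 5] → torsion [5, 5, 5, 5]

Answer: M ≅ ℤ/5 ⊕ ℤ/5 ⊕ ℤ/5 ⊕ ℤ/5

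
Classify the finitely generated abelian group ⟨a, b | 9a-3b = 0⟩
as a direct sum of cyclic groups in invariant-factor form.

rank_ℚ(R)=1; free=2−1=1
SNF(R) diag = [3] → torsion [3]

Answer: M ≅ ℤ^1 ⊕ ℤ/3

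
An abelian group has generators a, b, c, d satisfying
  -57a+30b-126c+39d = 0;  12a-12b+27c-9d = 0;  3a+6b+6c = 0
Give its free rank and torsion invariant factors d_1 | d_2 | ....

Answer: M ≅ ℤ^1 ⊕ ℤ/3 ⊕ ℤ/3 ⊕ ℤ/3

Derivation:
rank_ℚ(R)=3; free=4−3=1
SNF(R) diag = [3, 3, 3] → torsion [3, 3, 3]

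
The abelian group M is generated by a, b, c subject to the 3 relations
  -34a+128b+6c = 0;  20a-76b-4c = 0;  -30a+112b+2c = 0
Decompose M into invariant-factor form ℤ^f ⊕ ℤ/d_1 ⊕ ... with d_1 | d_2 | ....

rank_ℚ(R)=3; free=3−3=0
SNF(R) diag = [2, 4, 8] → torsion [2, 4, 8]

Answer: M ≅ ℤ/2 ⊕ ℤ/4 ⊕ ℤ/8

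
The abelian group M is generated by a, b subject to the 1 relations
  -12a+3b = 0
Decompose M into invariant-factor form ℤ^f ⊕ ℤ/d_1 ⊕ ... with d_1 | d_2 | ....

rank_ℚ(R)=1; free=2−1=1
SNF(R) diag = [3] → torsion [3]

Answer: M ≅ ℤ^1 ⊕ ℤ/3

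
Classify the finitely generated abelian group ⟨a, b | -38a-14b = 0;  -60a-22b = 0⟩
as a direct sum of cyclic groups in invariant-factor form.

Answer: M ≅ ℤ/2 ⊕ ℤ/2

Derivation:
rank_ℚ(R)=2; free=2−2=0
SNF(R) diag = [2, 2] → torsion [2, 2]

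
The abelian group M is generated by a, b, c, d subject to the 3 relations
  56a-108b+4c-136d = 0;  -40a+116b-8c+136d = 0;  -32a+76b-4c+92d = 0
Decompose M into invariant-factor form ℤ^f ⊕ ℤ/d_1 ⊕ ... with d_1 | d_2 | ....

rank_ℚ(R)=3; free=4−3=1
SNF(R) diag = [4, 4, 12] → torsion [4, 4, 12]

Answer: M ≅ ℤ^1 ⊕ ℤ/4 ⊕ ℤ/4 ⊕ ℤ/12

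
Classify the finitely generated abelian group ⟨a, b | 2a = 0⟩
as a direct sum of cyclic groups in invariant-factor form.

Answer: M ≅ ℤ^1 ⊕ ℤ/2

Derivation:
rank_ℚ(R)=1; free=2−1=1
SNF(R) diag = [2] → torsion [2]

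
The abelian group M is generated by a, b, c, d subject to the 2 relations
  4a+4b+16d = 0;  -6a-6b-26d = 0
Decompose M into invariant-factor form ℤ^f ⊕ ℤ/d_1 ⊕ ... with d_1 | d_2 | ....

rank_ℚ(R)=2; free=4−2=2
SNF(R) diag = [2, 4] → torsion [2, 4]

Answer: M ≅ ℤ^2 ⊕ ℤ/2 ⊕ ℤ/4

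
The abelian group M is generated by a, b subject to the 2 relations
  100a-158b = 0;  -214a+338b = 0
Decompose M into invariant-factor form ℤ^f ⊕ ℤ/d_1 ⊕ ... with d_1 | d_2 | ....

Answer: M ≅ ℤ/2 ⊕ ℤ/6

Derivation:
rank_ℚ(R)=2; free=2−2=0
SNF(R) diag = [2, 6] → torsion [2, 6]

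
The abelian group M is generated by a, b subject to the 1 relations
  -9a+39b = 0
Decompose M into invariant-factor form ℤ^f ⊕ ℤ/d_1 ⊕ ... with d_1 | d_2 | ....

rank_ℚ(R)=1; free=2−1=1
SNF(R) diag = [3] → torsion [3]

Answer: M ≅ ℤ^1 ⊕ ℤ/3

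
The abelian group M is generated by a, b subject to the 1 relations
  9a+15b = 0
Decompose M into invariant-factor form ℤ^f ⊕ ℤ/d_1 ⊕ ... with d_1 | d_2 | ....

rank_ℚ(R)=1; free=2−1=1
SNF(R) diag = [3] → torsion [3]

Answer: M ≅ ℤ^1 ⊕ ℤ/3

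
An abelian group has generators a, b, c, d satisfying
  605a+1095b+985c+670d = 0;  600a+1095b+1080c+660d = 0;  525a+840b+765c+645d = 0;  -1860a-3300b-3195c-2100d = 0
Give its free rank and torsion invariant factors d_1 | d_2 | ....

Answer: M ≅ ℤ/5 ⊕ ℤ/15 ⊕ ℤ/45 ⊕ ℤ/135

Derivation:
rank_ℚ(R)=4; free=4−4=0
SNF(R) diag = [5, 15, 45, 135] → torsion [5, 15, 45, 135]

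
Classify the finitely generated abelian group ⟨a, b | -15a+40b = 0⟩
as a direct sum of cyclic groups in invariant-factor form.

rank_ℚ(R)=1; free=2−1=1
SNF(R) diag = [5] → torsion [5]

Answer: M ≅ ℤ^1 ⊕ ℤ/5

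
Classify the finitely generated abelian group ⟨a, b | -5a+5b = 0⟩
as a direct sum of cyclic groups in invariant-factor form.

rank_ℚ(R)=1; free=2−1=1
SNF(R) diag = [5] → torsion [5]

Answer: M ≅ ℤ^1 ⊕ ℤ/5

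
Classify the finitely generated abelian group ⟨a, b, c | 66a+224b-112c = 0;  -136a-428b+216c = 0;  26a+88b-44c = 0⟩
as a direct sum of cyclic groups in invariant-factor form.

Answer: M ≅ ℤ/2 ⊕ ℤ/4 ⊕ ℤ/4

Derivation:
rank_ℚ(R)=3; free=3−3=0
SNF(R) diag = [2, 4, 4] → torsion [2, 4, 4]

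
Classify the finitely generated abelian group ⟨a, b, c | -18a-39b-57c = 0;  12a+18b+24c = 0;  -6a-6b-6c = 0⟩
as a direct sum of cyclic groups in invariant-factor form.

Answer: M ≅ ℤ/3 ⊕ ℤ/6 ⊕ ℤ/6

Derivation:
rank_ℚ(R)=3; free=3−3=0
SNF(R) diag = [3, 6, 6] → torsion [3, 6, 6]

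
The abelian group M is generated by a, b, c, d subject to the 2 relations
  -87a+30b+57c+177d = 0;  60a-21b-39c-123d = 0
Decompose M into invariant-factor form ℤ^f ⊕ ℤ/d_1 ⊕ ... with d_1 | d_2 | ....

Answer: M ≅ ℤ^2 ⊕ ℤ/3 ⊕ ℤ/9

Derivation:
rank_ℚ(R)=2; free=4−2=2
SNF(R) diag = [3, 9] → torsion [3, 9]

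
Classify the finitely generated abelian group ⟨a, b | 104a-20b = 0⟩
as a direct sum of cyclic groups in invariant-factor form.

rank_ℚ(R)=1; free=2−1=1
SNF(R) diag = [4] → torsion [4]

Answer: M ≅ ℤ^1 ⊕ ℤ/4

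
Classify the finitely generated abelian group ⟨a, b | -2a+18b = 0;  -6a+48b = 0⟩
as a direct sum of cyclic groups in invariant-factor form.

Answer: M ≅ ℤ/2 ⊕ ℤ/6

Derivation:
rank_ℚ(R)=2; free=2−2=0
SNF(R) diag = [2, 6] → torsion [2, 6]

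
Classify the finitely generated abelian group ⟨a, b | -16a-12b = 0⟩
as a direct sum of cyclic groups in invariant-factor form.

Answer: M ≅ ℤ^1 ⊕ ℤ/4

Derivation:
rank_ℚ(R)=1; free=2−1=1
SNF(R) diag = [4] → torsion [4]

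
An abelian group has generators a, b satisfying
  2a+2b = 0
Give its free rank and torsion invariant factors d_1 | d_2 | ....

Answer: M ≅ ℤ^1 ⊕ ℤ/2

Derivation:
rank_ℚ(R)=1; free=2−1=1
SNF(R) diag = [2] → torsion [2]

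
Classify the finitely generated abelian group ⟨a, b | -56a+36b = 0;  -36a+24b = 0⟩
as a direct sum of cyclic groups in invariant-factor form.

rank_ℚ(R)=2; free=2−2=0
SNF(R) diag = [4, 12] → torsion [4, 12]

Answer: M ≅ ℤ/4 ⊕ ℤ/12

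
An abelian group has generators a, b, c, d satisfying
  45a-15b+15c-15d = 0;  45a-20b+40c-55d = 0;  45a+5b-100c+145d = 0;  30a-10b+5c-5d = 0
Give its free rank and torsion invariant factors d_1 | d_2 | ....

rank_ℚ(R)=4; free=4−4=0
SNF(R) diag = [5, 15, 15, 15] → torsion [5, 15, 15, 15]

Answer: M ≅ ℤ/5 ⊕ ℤ/15 ⊕ ℤ/15 ⊕ ℤ/15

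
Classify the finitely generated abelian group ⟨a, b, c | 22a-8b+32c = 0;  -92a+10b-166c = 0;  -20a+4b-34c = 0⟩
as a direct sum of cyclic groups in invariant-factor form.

Answer: M ≅ ℤ/2 ⊕ ℤ/6 ⊕ ℤ/18

Derivation:
rank_ℚ(R)=3; free=3−3=0
SNF(R) diag = [2, 6, 18] → torsion [2, 6, 18]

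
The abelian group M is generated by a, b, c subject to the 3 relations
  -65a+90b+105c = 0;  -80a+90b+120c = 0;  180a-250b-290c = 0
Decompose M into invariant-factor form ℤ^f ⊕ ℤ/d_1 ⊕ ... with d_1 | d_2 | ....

rank_ℚ(R)=3; free=3−3=0
SNF(R) diag = [5, 10, 30] → torsion [5, 10, 30]

Answer: M ≅ ℤ/5 ⊕ ℤ/10 ⊕ ℤ/30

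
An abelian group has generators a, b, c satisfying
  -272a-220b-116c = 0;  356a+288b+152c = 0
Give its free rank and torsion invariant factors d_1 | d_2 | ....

Answer: M ≅ ℤ^1 ⊕ ℤ/4 ⊕ ℤ/4

Derivation:
rank_ℚ(R)=2; free=3−2=1
SNF(R) diag = [4, 4] → torsion [4, 4]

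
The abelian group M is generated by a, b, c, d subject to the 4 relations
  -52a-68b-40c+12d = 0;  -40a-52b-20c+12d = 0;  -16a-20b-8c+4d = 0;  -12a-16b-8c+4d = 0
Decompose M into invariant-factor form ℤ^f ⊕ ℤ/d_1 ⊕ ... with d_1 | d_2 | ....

Answer: M ≅ ℤ/4 ⊕ ℤ/4 ⊕ ℤ/4 ⊕ ℤ/4

Derivation:
rank_ℚ(R)=4; free=4−4=0
SNF(R) diag = [4, 4, 4, 4] → torsion [4, 4, 4, 4]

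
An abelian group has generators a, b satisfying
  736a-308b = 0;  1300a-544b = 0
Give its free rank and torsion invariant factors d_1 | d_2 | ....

Answer: M ≅ ℤ/4 ⊕ ℤ/4

Derivation:
rank_ℚ(R)=2; free=2−2=0
SNF(R) diag = [4, 4] → torsion [4, 4]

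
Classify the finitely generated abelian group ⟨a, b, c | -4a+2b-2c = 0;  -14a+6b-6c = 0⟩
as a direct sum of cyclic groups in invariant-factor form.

rank_ℚ(R)=2; free=3−2=1
SNF(R) diag = [2, 2] → torsion [2, 2]

Answer: M ≅ ℤ^1 ⊕ ℤ/2 ⊕ ℤ/2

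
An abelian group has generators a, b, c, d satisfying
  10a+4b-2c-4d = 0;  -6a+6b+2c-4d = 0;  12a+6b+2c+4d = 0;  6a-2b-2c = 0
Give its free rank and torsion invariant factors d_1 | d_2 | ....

rank_ℚ(R)=4; free=4−4=0
SNF(R) diag = [2, 2, 2, 4] → torsion [2, 2, 2, 4]

Answer: M ≅ ℤ/2 ⊕ ℤ/2 ⊕ ℤ/2 ⊕ ℤ/4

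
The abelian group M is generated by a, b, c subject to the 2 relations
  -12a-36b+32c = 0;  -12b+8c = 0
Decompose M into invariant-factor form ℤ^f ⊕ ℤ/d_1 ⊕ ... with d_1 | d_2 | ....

rank_ℚ(R)=2; free=3−2=1
SNF(R) diag = [4, 12] → torsion [4, 12]

Answer: M ≅ ℤ^1 ⊕ ℤ/4 ⊕ ℤ/12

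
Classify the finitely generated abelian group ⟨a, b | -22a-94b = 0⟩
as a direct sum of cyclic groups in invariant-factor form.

rank_ℚ(R)=1; free=2−1=1
SNF(R) diag = [2] → torsion [2]

Answer: M ≅ ℤ^1 ⊕ ℤ/2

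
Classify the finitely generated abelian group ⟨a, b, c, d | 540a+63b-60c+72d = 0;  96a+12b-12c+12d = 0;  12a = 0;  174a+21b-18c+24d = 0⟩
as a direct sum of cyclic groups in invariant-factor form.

rank_ℚ(R)=4; free=4−4=0
SNF(R) diag = [3, 6, 12, 12] → torsion [3, 6, 12, 12]

Answer: M ≅ ℤ/3 ⊕ ℤ/6 ⊕ ℤ/12 ⊕ ℤ/12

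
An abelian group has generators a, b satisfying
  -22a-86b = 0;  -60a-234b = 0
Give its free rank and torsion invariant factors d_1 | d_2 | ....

rank_ℚ(R)=2; free=2−2=0
SNF(R) diag = [2, 6] → torsion [2, 6]

Answer: M ≅ ℤ/2 ⊕ ℤ/6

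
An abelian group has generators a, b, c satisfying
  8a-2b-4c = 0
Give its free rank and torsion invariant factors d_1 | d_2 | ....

rank_ℚ(R)=1; free=3−1=2
SNF(R) diag = [2] → torsion [2]

Answer: M ≅ ℤ^2 ⊕ ℤ/2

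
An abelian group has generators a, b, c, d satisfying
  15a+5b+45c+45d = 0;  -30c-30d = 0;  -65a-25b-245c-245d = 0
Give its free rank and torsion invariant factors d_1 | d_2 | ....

Answer: M ≅ ℤ^1 ⊕ ℤ/5 ⊕ ℤ/10 ⊕ ℤ/30

Derivation:
rank_ℚ(R)=3; free=4−3=1
SNF(R) diag = [5, 10, 30] → torsion [5, 10, 30]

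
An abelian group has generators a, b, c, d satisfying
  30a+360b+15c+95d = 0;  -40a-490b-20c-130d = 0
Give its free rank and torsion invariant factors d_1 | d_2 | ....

rank_ℚ(R)=2; free=4−2=2
SNF(R) diag = [5, 10] → torsion [5, 10]

Answer: M ≅ ℤ^2 ⊕ ℤ/5 ⊕ ℤ/10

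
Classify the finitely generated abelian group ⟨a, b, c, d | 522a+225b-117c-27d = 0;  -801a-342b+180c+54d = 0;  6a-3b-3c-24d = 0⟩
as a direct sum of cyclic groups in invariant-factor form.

Answer: M ≅ ℤ^1 ⊕ ℤ/3 ⊕ ℤ/9 ⊕ ℤ/27

Derivation:
rank_ℚ(R)=3; free=4−3=1
SNF(R) diag = [3, 9, 27] → torsion [3, 9, 27]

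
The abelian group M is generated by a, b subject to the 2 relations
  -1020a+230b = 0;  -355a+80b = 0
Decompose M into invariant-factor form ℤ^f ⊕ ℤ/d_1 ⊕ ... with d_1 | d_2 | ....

Answer: M ≅ ℤ/5 ⊕ ℤ/10

Derivation:
rank_ℚ(R)=2; free=2−2=0
SNF(R) diag = [5, 10] → torsion [5, 10]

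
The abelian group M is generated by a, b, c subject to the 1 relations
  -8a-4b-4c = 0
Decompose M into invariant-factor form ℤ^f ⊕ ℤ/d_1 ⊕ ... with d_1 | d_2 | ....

Answer: M ≅ ℤ^2 ⊕ ℤ/4

Derivation:
rank_ℚ(R)=1; free=3−1=2
SNF(R) diag = [4] → torsion [4]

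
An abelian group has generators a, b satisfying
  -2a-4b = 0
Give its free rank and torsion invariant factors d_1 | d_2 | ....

Answer: M ≅ ℤ^1 ⊕ ℤ/2

Derivation:
rank_ℚ(R)=1; free=2−1=1
SNF(R) diag = [2] → torsion [2]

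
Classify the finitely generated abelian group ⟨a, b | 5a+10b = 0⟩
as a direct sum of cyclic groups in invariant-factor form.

rank_ℚ(R)=1; free=2−1=1
SNF(R) diag = [5] → torsion [5]

Answer: M ≅ ℤ^1 ⊕ ℤ/5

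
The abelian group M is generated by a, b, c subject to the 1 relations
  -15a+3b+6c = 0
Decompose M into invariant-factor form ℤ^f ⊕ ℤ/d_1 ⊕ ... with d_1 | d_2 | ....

rank_ℚ(R)=1; free=3−1=2
SNF(R) diag = [3] → torsion [3]

Answer: M ≅ ℤ^2 ⊕ ℤ/3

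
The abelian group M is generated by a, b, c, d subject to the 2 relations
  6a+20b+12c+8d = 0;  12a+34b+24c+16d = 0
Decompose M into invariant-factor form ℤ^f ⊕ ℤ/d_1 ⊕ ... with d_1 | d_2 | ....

rank_ℚ(R)=2; free=4−2=2
SNF(R) diag = [2, 6] → torsion [2, 6]

Answer: M ≅ ℤ^2 ⊕ ℤ/2 ⊕ ℤ/6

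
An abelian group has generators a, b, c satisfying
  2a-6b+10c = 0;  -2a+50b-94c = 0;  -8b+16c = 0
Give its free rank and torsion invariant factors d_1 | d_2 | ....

Answer: M ≅ ℤ/2 ⊕ ℤ/4 ⊕ ℤ/8

Derivation:
rank_ℚ(R)=3; free=3−3=0
SNF(R) diag = [2, 4, 8] → torsion [2, 4, 8]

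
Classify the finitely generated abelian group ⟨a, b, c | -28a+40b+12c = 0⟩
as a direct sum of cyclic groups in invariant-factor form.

Answer: M ≅ ℤ^2 ⊕ ℤ/4

Derivation:
rank_ℚ(R)=1; free=3−1=2
SNF(R) diag = [4] → torsion [4]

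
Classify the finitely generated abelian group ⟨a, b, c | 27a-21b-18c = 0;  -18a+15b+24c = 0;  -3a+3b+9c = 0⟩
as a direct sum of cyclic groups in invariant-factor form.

Answer: M ≅ ℤ/3 ⊕ ℤ/3 ⊕ ℤ/3

Derivation:
rank_ℚ(R)=3; free=3−3=0
SNF(R) diag = [3, 3, 3] → torsion [3, 3, 3]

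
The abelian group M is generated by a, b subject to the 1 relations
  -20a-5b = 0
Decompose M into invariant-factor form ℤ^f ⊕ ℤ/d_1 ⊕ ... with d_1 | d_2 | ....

rank_ℚ(R)=1; free=2−1=1
SNF(R) diag = [5] → torsion [5]

Answer: M ≅ ℤ^1 ⊕ ℤ/5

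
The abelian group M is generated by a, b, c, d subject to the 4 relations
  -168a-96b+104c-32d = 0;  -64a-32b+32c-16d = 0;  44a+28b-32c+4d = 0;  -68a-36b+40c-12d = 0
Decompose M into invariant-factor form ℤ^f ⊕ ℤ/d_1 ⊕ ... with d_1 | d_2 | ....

Answer: M ≅ ℤ/4 ⊕ ℤ/8 ⊕ ℤ/8 ⊕ ℤ/16

Derivation:
rank_ℚ(R)=4; free=4−4=0
SNF(R) diag = [4, 8, 8, 16] → torsion [4, 8, 8, 16]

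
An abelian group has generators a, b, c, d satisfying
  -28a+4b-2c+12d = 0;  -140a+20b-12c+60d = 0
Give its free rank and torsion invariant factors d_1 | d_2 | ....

rank_ℚ(R)=2; free=4−2=2
SNF(R) diag = [2, 4] → torsion [2, 4]

Answer: M ≅ ℤ^2 ⊕ ℤ/2 ⊕ ℤ/4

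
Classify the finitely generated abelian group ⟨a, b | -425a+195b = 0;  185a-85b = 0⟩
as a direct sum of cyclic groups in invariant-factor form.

Answer: M ≅ ℤ/5 ⊕ ℤ/10

Derivation:
rank_ℚ(R)=2; free=2−2=0
SNF(R) diag = [5, 10] → torsion [5, 10]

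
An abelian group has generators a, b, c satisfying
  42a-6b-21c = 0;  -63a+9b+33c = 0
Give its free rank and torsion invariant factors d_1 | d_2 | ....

rank_ℚ(R)=2; free=3−2=1
SNF(R) diag = [3, 3] → torsion [3, 3]

Answer: M ≅ ℤ^1 ⊕ ℤ/3 ⊕ ℤ/3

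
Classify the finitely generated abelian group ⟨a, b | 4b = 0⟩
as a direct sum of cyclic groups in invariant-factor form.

rank_ℚ(R)=1; free=2−1=1
SNF(R) diag = [4] → torsion [4]

Answer: M ≅ ℤ^1 ⊕ ℤ/4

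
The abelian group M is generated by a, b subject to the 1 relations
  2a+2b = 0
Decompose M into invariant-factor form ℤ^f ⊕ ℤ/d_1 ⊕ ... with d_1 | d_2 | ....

rank_ℚ(R)=1; free=2−1=1
SNF(R) diag = [2] → torsion [2]

Answer: M ≅ ℤ^1 ⊕ ℤ/2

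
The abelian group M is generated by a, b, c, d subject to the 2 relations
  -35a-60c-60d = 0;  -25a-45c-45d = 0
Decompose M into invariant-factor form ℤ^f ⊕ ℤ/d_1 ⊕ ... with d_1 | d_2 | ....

rank_ℚ(R)=2; free=4−2=2
SNF(R) diag = [5, 15] → torsion [5, 15]

Answer: M ≅ ℤ^2 ⊕ ℤ/5 ⊕ ℤ/15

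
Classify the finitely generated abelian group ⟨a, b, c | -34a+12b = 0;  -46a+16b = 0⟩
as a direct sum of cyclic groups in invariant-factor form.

Answer: M ≅ ℤ^1 ⊕ ℤ/2 ⊕ ℤ/4

Derivation:
rank_ℚ(R)=2; free=3−2=1
SNF(R) diag = [2, 4] → torsion [2, 4]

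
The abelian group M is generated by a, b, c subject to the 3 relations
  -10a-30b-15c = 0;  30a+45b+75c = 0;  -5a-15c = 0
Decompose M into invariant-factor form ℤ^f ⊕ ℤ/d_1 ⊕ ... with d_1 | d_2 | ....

rank_ℚ(R)=3; free=3−3=0
SNF(R) diag = [5, 15, 15] → torsion [5, 15, 15]

Answer: M ≅ ℤ/5 ⊕ ℤ/15 ⊕ ℤ/15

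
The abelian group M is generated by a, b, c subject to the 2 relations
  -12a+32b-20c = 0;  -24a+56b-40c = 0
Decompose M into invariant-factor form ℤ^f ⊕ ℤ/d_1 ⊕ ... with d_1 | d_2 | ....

Answer: M ≅ ℤ^1 ⊕ ℤ/4 ⊕ ℤ/8

Derivation:
rank_ℚ(R)=2; free=3−2=1
SNF(R) diag = [4, 8] → torsion [4, 8]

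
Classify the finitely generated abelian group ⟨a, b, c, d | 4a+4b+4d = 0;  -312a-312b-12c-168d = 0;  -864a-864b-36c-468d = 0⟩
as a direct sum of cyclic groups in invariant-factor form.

rank_ℚ(R)=3; free=4−3=1
SNF(R) diag = [4, 12, 36] → torsion [4, 12, 36]

Answer: M ≅ ℤ^1 ⊕ ℤ/4 ⊕ ℤ/12 ⊕ ℤ/36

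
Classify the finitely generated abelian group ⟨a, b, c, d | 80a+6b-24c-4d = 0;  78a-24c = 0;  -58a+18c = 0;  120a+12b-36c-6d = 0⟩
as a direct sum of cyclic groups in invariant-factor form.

Answer: M ≅ ℤ/2 ⊕ ℤ/2 ⊕ ℤ/6 ⊕ ℤ/6

Derivation:
rank_ℚ(R)=4; free=4−4=0
SNF(R) diag = [2, 2, 6, 6] → torsion [2, 2, 6, 6]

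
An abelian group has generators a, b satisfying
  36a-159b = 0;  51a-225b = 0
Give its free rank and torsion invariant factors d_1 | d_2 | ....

Answer: M ≅ ℤ/3 ⊕ ℤ/3

Derivation:
rank_ℚ(R)=2; free=2−2=0
SNF(R) diag = [3, 3] → torsion [3, 3]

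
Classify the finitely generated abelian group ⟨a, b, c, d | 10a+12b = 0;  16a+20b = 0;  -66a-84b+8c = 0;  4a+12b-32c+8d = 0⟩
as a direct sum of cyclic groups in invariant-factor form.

rank_ℚ(R)=4; free=4−4=0
SNF(R) diag = [2, 4, 8, 8] → torsion [2, 4, 8, 8]

Answer: M ≅ ℤ/2 ⊕ ℤ/4 ⊕ ℤ/8 ⊕ ℤ/8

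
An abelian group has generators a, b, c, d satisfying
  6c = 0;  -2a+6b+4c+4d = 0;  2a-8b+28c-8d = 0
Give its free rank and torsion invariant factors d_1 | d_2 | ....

rank_ℚ(R)=3; free=4−3=1
SNF(R) diag = [2, 2, 6] → torsion [2, 2, 6]

Answer: M ≅ ℤ^1 ⊕ ℤ/2 ⊕ ℤ/2 ⊕ ℤ/6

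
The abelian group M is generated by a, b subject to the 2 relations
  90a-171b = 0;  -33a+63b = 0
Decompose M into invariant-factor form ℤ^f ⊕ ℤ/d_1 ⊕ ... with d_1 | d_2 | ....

Answer: M ≅ ℤ/3 ⊕ ℤ/9

Derivation:
rank_ℚ(R)=2; free=2−2=0
SNF(R) diag = [3, 9] → torsion [3, 9]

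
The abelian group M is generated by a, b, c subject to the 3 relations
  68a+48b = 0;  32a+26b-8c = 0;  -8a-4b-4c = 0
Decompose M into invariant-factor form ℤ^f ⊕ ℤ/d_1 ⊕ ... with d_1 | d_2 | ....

Answer: M ≅ ℤ/2 ⊕ ℤ/4 ⊕ ℤ/4

Derivation:
rank_ℚ(R)=3; free=3−3=0
SNF(R) diag = [2, 4, 4] → torsion [2, 4, 4]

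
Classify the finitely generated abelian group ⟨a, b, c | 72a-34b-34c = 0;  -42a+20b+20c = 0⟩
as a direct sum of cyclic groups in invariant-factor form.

rank_ℚ(R)=2; free=3−2=1
SNF(R) diag = [2, 6] → torsion [2, 6]

Answer: M ≅ ℤ^1 ⊕ ℤ/2 ⊕ ℤ/6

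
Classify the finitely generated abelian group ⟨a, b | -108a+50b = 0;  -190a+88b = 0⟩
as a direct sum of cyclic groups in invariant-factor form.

rank_ℚ(R)=2; free=2−2=0
SNF(R) diag = [2, 2] → torsion [2, 2]

Answer: M ≅ ℤ/2 ⊕ ℤ/2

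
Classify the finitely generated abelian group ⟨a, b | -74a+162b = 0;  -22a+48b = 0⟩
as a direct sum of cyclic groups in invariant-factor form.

rank_ℚ(R)=2; free=2−2=0
SNF(R) diag = [2, 6] → torsion [2, 6]

Answer: M ≅ ℤ/2 ⊕ ℤ/6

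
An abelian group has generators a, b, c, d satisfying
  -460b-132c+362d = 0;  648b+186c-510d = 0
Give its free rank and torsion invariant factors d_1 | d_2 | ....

rank_ℚ(R)=2; free=4−2=2
SNF(R) diag = [2, 6] → torsion [2, 6]

Answer: M ≅ ℤ^2 ⊕ ℤ/2 ⊕ ℤ/6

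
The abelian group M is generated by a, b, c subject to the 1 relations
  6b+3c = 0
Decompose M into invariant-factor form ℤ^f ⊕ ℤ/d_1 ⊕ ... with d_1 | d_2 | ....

Answer: M ≅ ℤ^2 ⊕ ℤ/3

Derivation:
rank_ℚ(R)=1; free=3−1=2
SNF(R) diag = [3] → torsion [3]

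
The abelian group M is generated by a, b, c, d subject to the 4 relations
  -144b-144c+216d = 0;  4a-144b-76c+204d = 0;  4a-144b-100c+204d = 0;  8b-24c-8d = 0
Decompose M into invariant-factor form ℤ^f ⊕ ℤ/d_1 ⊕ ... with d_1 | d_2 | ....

rank_ℚ(R)=4; free=4−4=0
SNF(R) diag = [4, 8, 24, 72] → torsion [4, 8, 24, 72]

Answer: M ≅ ℤ/4 ⊕ ℤ/8 ⊕ ℤ/24 ⊕ ℤ/72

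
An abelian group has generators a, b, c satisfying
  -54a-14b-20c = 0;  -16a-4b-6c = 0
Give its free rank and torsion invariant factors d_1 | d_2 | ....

Answer: M ≅ ℤ^1 ⊕ ℤ/2 ⊕ ℤ/2

Derivation:
rank_ℚ(R)=2; free=3−2=1
SNF(R) diag = [2, 2] → torsion [2, 2]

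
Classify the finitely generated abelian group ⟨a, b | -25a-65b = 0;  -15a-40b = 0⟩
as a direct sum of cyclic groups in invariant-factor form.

Answer: M ≅ ℤ/5 ⊕ ℤ/5

Derivation:
rank_ℚ(R)=2; free=2−2=0
SNF(R) diag = [5, 5] → torsion [5, 5]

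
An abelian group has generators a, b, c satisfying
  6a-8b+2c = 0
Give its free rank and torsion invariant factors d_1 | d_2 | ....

Answer: M ≅ ℤ^2 ⊕ ℤ/2

Derivation:
rank_ℚ(R)=1; free=3−1=2
SNF(R) diag = [2] → torsion [2]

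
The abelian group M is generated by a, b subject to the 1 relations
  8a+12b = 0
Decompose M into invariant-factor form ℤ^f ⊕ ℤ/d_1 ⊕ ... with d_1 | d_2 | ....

Answer: M ≅ ℤ^1 ⊕ ℤ/4

Derivation:
rank_ℚ(R)=1; free=2−1=1
SNF(R) diag = [4] → torsion [4]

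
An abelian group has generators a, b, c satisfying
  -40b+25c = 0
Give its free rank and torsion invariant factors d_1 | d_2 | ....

rank_ℚ(R)=1; free=3−1=2
SNF(R) diag = [5] → torsion [5]

Answer: M ≅ ℤ^2 ⊕ ℤ/5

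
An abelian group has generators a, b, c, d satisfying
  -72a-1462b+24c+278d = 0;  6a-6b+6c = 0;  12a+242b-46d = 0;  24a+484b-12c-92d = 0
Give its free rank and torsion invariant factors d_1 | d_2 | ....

rank_ℚ(R)=4; free=4−4=0
SNF(R) diag = [2, 6, 12, 24] → torsion [2, 6, 12, 24]

Answer: M ≅ ℤ/2 ⊕ ℤ/6 ⊕ ℤ/12 ⊕ ℤ/24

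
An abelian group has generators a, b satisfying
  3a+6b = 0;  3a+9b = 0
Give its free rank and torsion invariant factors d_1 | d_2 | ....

rank_ℚ(R)=2; free=2−2=0
SNF(R) diag = [3, 3] → torsion [3, 3]

Answer: M ≅ ℤ/3 ⊕ ℤ/3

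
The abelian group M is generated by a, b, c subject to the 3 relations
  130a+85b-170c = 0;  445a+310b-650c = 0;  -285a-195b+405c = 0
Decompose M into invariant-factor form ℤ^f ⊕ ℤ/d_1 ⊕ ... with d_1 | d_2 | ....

Answer: M ≅ ℤ/5 ⊕ ℤ/15 ⊕ ℤ/45

Derivation:
rank_ℚ(R)=3; free=3−3=0
SNF(R) diag = [5, 15, 45] → torsion [5, 15, 45]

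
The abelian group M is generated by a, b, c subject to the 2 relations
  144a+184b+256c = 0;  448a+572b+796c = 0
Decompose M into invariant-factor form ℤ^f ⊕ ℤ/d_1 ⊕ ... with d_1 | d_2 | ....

rank_ℚ(R)=2; free=3−2=1
SNF(R) diag = [4, 8] → torsion [4, 8]

Answer: M ≅ ℤ^1 ⊕ ℤ/4 ⊕ ℤ/8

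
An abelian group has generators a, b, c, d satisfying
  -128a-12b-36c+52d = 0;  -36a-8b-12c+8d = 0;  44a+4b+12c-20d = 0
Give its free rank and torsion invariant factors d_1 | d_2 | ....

Answer: M ≅ ℤ^1 ⊕ ℤ/4 ⊕ ℤ/4 ⊕ ℤ/12

Derivation:
rank_ℚ(R)=3; free=4−3=1
SNF(R) diag = [4, 4, 12] → torsion [4, 4, 12]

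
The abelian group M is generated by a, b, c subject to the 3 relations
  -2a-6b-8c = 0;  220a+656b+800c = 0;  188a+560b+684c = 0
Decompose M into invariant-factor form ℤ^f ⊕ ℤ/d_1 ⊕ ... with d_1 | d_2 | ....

rank_ℚ(R)=3; free=3−3=0
SNF(R) diag = [2, 4, 12] → torsion [2, 4, 12]

Answer: M ≅ ℤ/2 ⊕ ℤ/4 ⊕ ℤ/12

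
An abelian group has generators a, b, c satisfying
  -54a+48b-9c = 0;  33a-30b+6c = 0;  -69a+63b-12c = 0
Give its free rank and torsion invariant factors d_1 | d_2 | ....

rank_ℚ(R)=3; free=3−3=0
SNF(R) diag = [3, 3, 3] → torsion [3, 3, 3]

Answer: M ≅ ℤ/3 ⊕ ℤ/3 ⊕ ℤ/3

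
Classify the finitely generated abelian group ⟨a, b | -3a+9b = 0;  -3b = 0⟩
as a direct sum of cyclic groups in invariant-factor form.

Answer: M ≅ ℤ/3 ⊕ ℤ/3

Derivation:
rank_ℚ(R)=2; free=2−2=0
SNF(R) diag = [3, 3] → torsion [3, 3]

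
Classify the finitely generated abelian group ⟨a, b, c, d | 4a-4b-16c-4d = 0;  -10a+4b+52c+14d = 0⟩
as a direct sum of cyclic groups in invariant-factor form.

rank_ℚ(R)=2; free=4−2=2
SNF(R) diag = [2, 4] → torsion [2, 4]

Answer: M ≅ ℤ^2 ⊕ ℤ/2 ⊕ ℤ/4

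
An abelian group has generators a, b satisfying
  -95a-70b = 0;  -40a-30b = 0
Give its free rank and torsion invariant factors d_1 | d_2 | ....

Answer: M ≅ ℤ/5 ⊕ ℤ/10

Derivation:
rank_ℚ(R)=2; free=2−2=0
SNF(R) diag = [5, 10] → torsion [5, 10]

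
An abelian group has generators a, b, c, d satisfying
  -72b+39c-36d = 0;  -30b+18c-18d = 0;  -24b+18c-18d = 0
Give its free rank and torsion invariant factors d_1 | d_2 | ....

rank_ℚ(R)=3; free=4−3=1
SNF(R) diag = [3, 6, 18] → torsion [3, 6, 18]

Answer: M ≅ ℤ^1 ⊕ ℤ/3 ⊕ ℤ/6 ⊕ ℤ/18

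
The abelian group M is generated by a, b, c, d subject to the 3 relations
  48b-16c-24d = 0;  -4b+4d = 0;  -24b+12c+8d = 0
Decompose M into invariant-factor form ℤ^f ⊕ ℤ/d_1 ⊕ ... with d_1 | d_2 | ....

rank_ℚ(R)=3; free=4−3=1
SNF(R) diag = [4, 4, 8] → torsion [4, 4, 8]

Answer: M ≅ ℤ^1 ⊕ ℤ/4 ⊕ ℤ/4 ⊕ ℤ/8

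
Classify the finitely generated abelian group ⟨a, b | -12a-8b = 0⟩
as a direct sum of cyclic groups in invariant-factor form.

rank_ℚ(R)=1; free=2−1=1
SNF(R) diag = [4] → torsion [4]

Answer: M ≅ ℤ^1 ⊕ ℤ/4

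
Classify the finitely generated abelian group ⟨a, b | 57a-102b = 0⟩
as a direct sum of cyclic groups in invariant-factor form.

rank_ℚ(R)=1; free=2−1=1
SNF(R) diag = [3] → torsion [3]

Answer: M ≅ ℤ^1 ⊕ ℤ/3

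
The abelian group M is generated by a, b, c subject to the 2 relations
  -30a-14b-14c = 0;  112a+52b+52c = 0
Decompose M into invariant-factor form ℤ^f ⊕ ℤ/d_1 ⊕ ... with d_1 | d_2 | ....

Answer: M ≅ ℤ^1 ⊕ ℤ/2 ⊕ ℤ/4

Derivation:
rank_ℚ(R)=2; free=3−2=1
SNF(R) diag = [2, 4] → torsion [2, 4]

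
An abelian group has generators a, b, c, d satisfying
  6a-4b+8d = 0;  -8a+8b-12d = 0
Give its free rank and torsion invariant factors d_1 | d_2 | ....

Answer: M ≅ ℤ^2 ⊕ ℤ/2 ⊕ ℤ/4

Derivation:
rank_ℚ(R)=2; free=4−2=2
SNF(R) diag = [2, 4] → torsion [2, 4]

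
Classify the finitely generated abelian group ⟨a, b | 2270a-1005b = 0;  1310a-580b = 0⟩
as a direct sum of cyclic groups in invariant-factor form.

Answer: M ≅ ℤ/5 ⊕ ℤ/10

Derivation:
rank_ℚ(R)=2; free=2−2=0
SNF(R) diag = [5, 10] → torsion [5, 10]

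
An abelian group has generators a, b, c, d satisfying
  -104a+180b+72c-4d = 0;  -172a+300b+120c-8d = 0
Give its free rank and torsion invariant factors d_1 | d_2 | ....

Answer: M ≅ ℤ^2 ⊕ ℤ/4 ⊕ ℤ/12

Derivation:
rank_ℚ(R)=2; free=4−2=2
SNF(R) diag = [4, 12] → torsion [4, 12]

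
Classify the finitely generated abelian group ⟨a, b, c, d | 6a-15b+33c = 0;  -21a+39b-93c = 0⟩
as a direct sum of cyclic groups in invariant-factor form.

rank_ℚ(R)=2; free=4−2=2
SNF(R) diag = [3, 9] → torsion [3, 9]

Answer: M ≅ ℤ^2 ⊕ ℤ/3 ⊕ ℤ/9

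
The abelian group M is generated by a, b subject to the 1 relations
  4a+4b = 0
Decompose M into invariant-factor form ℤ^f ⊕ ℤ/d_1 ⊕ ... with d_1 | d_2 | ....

Answer: M ≅ ℤ^1 ⊕ ℤ/4

Derivation:
rank_ℚ(R)=1; free=2−1=1
SNF(R) diag = [4] → torsion [4]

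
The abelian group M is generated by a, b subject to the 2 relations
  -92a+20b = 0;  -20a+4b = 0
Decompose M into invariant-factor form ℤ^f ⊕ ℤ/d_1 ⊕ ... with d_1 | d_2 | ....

rank_ℚ(R)=2; free=2−2=0
SNF(R) diag = [4, 8] → torsion [4, 8]

Answer: M ≅ ℤ/4 ⊕ ℤ/8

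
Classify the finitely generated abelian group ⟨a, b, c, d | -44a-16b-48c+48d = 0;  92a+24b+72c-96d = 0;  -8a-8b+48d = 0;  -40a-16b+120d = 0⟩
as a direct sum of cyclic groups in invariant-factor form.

Answer: M ≅ ℤ/4 ⊕ ℤ/8 ⊕ ℤ/24 ⊕ ℤ/24

Derivation:
rank_ℚ(R)=4; free=4−4=0
SNF(R) diag = [4, 8, 24, 24] → torsion [4, 8, 24, 24]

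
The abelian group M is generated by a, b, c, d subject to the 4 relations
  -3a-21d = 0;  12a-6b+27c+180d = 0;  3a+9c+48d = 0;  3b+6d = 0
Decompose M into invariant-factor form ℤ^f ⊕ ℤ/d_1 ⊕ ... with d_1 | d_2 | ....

Answer: M ≅ ℤ/3 ⊕ ℤ/3 ⊕ ℤ/9 ⊕ ℤ/27

Derivation:
rank_ℚ(R)=4; free=4−4=0
SNF(R) diag = [3, 3, 9, 27] → torsion [3, 3, 9, 27]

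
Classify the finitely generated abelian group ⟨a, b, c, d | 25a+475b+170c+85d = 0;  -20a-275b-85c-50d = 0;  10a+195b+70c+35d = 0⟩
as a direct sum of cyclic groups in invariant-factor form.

Answer: M ≅ ℤ^1 ⊕ ℤ/5 ⊕ ℤ/5 ⊕ ℤ/15

Derivation:
rank_ℚ(R)=3; free=4−3=1
SNF(R) diag = [5, 5, 15] → torsion [5, 5, 15]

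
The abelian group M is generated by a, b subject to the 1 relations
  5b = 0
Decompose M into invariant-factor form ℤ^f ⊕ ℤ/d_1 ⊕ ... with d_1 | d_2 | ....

Answer: M ≅ ℤ^1 ⊕ ℤ/5

Derivation:
rank_ℚ(R)=1; free=2−1=1
SNF(R) diag = [5] → torsion [5]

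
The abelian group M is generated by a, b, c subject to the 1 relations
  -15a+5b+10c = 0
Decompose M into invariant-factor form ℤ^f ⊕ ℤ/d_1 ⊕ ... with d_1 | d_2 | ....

rank_ℚ(R)=1; free=3−1=2
SNF(R) diag = [5] → torsion [5]

Answer: M ≅ ℤ^2 ⊕ ℤ/5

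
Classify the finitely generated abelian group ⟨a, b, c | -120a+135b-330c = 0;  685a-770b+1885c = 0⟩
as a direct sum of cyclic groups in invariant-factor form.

rank_ℚ(R)=2; free=3−2=1
SNF(R) diag = [5, 15] → torsion [5, 15]

Answer: M ≅ ℤ^1 ⊕ ℤ/5 ⊕ ℤ/15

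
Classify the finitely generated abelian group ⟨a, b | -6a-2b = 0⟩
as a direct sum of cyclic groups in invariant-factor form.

rank_ℚ(R)=1; free=2−1=1
SNF(R) diag = [2] → torsion [2]

Answer: M ≅ ℤ^1 ⊕ ℤ/2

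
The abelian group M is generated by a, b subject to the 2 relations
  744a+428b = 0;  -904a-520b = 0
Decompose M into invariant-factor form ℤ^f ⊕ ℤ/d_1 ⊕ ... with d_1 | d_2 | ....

Answer: M ≅ ℤ/4 ⊕ ℤ/8

Derivation:
rank_ℚ(R)=2; free=2−2=0
SNF(R) diag = [4, 8] → torsion [4, 8]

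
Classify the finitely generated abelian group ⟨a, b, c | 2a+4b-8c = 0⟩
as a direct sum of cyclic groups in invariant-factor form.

Answer: M ≅ ℤ^2 ⊕ ℤ/2

Derivation:
rank_ℚ(R)=1; free=3−1=2
SNF(R) diag = [2] → torsion [2]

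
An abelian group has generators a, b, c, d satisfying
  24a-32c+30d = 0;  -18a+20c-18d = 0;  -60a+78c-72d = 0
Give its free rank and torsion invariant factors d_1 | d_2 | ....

rank_ℚ(R)=3; free=4−3=1
SNF(R) diag = [2, 6, 6] → torsion [2, 6, 6]

Answer: M ≅ ℤ^1 ⊕ ℤ/2 ⊕ ℤ/6 ⊕ ℤ/6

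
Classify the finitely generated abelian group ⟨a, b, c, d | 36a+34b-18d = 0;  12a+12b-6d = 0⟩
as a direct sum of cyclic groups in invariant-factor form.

rank_ℚ(R)=2; free=4−2=2
SNF(R) diag = [2, 6] → torsion [2, 6]

Answer: M ≅ ℤ^2 ⊕ ℤ/2 ⊕ ℤ/6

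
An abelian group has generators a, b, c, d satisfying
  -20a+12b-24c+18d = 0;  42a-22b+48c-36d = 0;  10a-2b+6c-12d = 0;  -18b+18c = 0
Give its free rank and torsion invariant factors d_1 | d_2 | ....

Answer: M ≅ ℤ/2 ⊕ ℤ/2 ⊕ ℤ/6 ⊕ ℤ/18

Derivation:
rank_ℚ(R)=4; free=4−4=0
SNF(R) diag = [2, 2, 6, 18] → torsion [2, 2, 6, 18]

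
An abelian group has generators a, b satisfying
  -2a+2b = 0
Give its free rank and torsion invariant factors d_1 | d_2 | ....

rank_ℚ(R)=1; free=2−1=1
SNF(R) diag = [2] → torsion [2]

Answer: M ≅ ℤ^1 ⊕ ℤ/2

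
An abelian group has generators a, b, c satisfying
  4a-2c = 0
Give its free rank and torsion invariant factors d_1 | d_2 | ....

rank_ℚ(R)=1; free=3−1=2
SNF(R) diag = [2] → torsion [2]

Answer: M ≅ ℤ^2 ⊕ ℤ/2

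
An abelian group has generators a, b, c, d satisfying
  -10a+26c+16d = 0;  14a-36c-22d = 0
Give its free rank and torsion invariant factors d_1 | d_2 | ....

Answer: M ≅ ℤ^2 ⊕ ℤ/2 ⊕ ℤ/2

Derivation:
rank_ℚ(R)=2; free=4−2=2
SNF(R) diag = [2, 2] → torsion [2, 2]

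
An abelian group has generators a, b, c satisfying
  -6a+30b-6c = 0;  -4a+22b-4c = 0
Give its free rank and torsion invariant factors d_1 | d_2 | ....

Answer: M ≅ ℤ^1 ⊕ ℤ/2 ⊕ ℤ/6

Derivation:
rank_ℚ(R)=2; free=3−2=1
SNF(R) diag = [2, 6] → torsion [2, 6]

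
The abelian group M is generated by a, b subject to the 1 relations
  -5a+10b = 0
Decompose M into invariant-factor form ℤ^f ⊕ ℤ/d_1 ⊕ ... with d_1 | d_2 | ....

rank_ℚ(R)=1; free=2−1=1
SNF(R) diag = [5] → torsion [5]

Answer: M ≅ ℤ^1 ⊕ ℤ/5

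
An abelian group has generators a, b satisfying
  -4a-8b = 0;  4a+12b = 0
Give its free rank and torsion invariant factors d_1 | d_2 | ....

rank_ℚ(R)=2; free=2−2=0
SNF(R) diag = [4, 4] → torsion [4, 4]

Answer: M ≅ ℤ/4 ⊕ ℤ/4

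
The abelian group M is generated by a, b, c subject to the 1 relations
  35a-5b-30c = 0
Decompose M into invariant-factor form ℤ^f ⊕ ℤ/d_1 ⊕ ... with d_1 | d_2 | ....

rank_ℚ(R)=1; free=3−1=2
SNF(R) diag = [5] → torsion [5]

Answer: M ≅ ℤ^2 ⊕ ℤ/5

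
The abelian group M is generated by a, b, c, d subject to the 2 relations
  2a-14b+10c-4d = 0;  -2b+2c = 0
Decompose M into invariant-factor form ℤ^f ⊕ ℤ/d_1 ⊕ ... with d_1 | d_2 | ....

Answer: M ≅ ℤ^2 ⊕ ℤ/2 ⊕ ℤ/2

Derivation:
rank_ℚ(R)=2; free=4−2=2
SNF(R) diag = [2, 2] → torsion [2, 2]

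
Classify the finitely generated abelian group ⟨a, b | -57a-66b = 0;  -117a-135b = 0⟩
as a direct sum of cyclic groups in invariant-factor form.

rank_ℚ(R)=2; free=2−2=0
SNF(R) diag = [3, 9] → torsion [3, 9]

Answer: M ≅ ℤ/3 ⊕ ℤ/9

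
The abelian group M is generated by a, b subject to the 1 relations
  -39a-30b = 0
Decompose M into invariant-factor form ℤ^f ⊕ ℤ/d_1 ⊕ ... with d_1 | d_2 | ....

Answer: M ≅ ℤ^1 ⊕ ℤ/3

Derivation:
rank_ℚ(R)=1; free=2−1=1
SNF(R) diag = [3] → torsion [3]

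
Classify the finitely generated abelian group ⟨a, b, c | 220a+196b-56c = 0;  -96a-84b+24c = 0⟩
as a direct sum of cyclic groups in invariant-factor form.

Answer: M ≅ ℤ^1 ⊕ ℤ/4 ⊕ ℤ/12

Derivation:
rank_ℚ(R)=2; free=3−2=1
SNF(R) diag = [4, 12] → torsion [4, 12]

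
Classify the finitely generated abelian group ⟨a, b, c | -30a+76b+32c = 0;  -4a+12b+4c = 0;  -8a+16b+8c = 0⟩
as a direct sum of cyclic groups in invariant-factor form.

Answer: M ≅ ℤ/2 ⊕ ℤ/4 ⊕ ℤ/8

Derivation:
rank_ℚ(R)=3; free=3−3=0
SNF(R) diag = [2, 4, 8] → torsion [2, 4, 8]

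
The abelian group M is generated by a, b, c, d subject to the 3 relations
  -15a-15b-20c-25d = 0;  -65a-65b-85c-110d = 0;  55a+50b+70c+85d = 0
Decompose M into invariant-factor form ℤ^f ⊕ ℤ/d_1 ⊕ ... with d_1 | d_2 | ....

Answer: M ≅ ℤ^1 ⊕ ℤ/5 ⊕ ℤ/5 ⊕ ℤ/5

Derivation:
rank_ℚ(R)=3; free=4−3=1
SNF(R) diag = [5, 5, 5] → torsion [5, 5, 5]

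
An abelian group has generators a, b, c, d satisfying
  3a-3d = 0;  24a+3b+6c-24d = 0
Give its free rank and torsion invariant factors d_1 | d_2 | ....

rank_ℚ(R)=2; free=4−2=2
SNF(R) diag = [3, 3] → torsion [3, 3]

Answer: M ≅ ℤ^2 ⊕ ℤ/3 ⊕ ℤ/3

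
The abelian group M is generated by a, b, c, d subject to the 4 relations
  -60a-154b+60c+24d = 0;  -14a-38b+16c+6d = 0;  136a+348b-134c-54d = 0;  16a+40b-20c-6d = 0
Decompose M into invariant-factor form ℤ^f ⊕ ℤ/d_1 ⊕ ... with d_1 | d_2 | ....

rank_ℚ(R)=4; free=4−4=0
SNF(R) diag = [2, 2, 6, 6] → torsion [2, 2, 6, 6]

Answer: M ≅ ℤ/2 ⊕ ℤ/2 ⊕ ℤ/6 ⊕ ℤ/6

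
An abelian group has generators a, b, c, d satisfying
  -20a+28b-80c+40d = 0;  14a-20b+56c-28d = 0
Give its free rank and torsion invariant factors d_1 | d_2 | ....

rank_ℚ(R)=2; free=4−2=2
SNF(R) diag = [2, 4] → torsion [2, 4]

Answer: M ≅ ℤ^2 ⊕ ℤ/2 ⊕ ℤ/4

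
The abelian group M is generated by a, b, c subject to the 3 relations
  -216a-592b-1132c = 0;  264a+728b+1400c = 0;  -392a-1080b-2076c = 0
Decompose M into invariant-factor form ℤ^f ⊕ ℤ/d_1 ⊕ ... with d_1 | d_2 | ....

Answer: M ≅ ℤ/4 ⊕ ℤ/8 ⊕ ℤ/24

Derivation:
rank_ℚ(R)=3; free=3−3=0
SNF(R) diag = [4, 8, 24] → torsion [4, 8, 24]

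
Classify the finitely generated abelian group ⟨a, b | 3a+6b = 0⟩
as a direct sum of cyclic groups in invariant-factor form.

rank_ℚ(R)=1; free=2−1=1
SNF(R) diag = [3] → torsion [3]

Answer: M ≅ ℤ^1 ⊕ ℤ/3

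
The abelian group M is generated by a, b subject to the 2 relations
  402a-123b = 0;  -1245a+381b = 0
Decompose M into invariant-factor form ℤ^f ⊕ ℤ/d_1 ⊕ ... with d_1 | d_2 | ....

rank_ℚ(R)=2; free=2−2=0
SNF(R) diag = [3, 9] → torsion [3, 9]

Answer: M ≅ ℤ/3 ⊕ ℤ/9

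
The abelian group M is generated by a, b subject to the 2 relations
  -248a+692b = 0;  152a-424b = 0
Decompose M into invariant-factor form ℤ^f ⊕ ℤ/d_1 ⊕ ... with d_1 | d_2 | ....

rank_ℚ(R)=2; free=2−2=0
SNF(R) diag = [4, 8] → torsion [4, 8]

Answer: M ≅ ℤ/4 ⊕ ℤ/8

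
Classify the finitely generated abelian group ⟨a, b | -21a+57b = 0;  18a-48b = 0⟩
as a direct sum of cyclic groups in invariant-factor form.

Answer: M ≅ ℤ/3 ⊕ ℤ/6

Derivation:
rank_ℚ(R)=2; free=2−2=0
SNF(R) diag = [3, 6] → torsion [3, 6]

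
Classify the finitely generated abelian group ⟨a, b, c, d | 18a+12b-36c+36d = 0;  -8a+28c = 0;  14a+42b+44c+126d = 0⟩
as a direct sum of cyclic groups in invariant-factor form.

rank_ℚ(R)=3; free=4−3=1
SNF(R) diag = [2, 6, 12] → torsion [2, 6, 12]

Answer: M ≅ ℤ^1 ⊕ ℤ/2 ⊕ ℤ/6 ⊕ ℤ/12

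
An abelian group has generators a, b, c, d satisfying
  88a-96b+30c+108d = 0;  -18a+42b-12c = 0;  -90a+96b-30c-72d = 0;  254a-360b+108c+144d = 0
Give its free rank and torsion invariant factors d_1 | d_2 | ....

Answer: M ≅ ℤ/2 ⊕ ℤ/6 ⊕ ℤ/18 ⊕ ℤ/36

Derivation:
rank_ℚ(R)=4; free=4−4=0
SNF(R) diag = [2, 6, 18, 36] → torsion [2, 6, 18, 36]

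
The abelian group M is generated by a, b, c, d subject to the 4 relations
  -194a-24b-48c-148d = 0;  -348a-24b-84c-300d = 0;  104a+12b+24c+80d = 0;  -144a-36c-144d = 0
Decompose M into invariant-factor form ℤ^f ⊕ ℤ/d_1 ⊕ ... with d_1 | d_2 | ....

rank_ℚ(R)=4; free=4−4=0
SNF(R) diag = [2, 4, 12, 36] → torsion [2, 4, 12, 36]

Answer: M ≅ ℤ/2 ⊕ ℤ/4 ⊕ ℤ/12 ⊕ ℤ/36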